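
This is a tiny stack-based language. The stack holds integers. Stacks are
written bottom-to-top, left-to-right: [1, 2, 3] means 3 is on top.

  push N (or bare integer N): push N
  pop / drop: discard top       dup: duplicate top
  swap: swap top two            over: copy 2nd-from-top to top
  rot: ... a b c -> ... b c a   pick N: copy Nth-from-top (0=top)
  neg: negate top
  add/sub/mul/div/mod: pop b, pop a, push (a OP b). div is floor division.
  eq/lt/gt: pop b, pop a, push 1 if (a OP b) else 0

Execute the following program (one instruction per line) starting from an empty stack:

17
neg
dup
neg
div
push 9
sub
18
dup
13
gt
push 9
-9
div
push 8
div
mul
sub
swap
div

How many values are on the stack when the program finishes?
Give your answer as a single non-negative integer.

After 'push 17': stack = [17] (depth 1)
After 'neg': stack = [-17] (depth 1)
After 'dup': stack = [-17, -17] (depth 2)
After 'neg': stack = [-17, 17] (depth 2)
After 'div': stack = [-1] (depth 1)
After 'push 9': stack = [-1, 9] (depth 2)
After 'sub': stack = [-10] (depth 1)
After 'push 18': stack = [-10, 18] (depth 2)
After 'dup': stack = [-10, 18, 18] (depth 3)
After 'push 13': stack = [-10, 18, 18, 13] (depth 4)
After 'gt': stack = [-10, 18, 1] (depth 3)
After 'push 9': stack = [-10, 18, 1, 9] (depth 4)
After 'push -9': stack = [-10, 18, 1, 9, -9] (depth 5)
After 'div': stack = [-10, 18, 1, -1] (depth 4)
After 'push 8': stack = [-10, 18, 1, -1, 8] (depth 5)
After 'div': stack = [-10, 18, 1, -1] (depth 4)
After 'mul': stack = [-10, 18, -1] (depth 3)
After 'sub': stack = [-10, 19] (depth 2)
After 'swap': stack = [19, -10] (depth 2)
After 'div': stack = [-2] (depth 1)

Answer: 1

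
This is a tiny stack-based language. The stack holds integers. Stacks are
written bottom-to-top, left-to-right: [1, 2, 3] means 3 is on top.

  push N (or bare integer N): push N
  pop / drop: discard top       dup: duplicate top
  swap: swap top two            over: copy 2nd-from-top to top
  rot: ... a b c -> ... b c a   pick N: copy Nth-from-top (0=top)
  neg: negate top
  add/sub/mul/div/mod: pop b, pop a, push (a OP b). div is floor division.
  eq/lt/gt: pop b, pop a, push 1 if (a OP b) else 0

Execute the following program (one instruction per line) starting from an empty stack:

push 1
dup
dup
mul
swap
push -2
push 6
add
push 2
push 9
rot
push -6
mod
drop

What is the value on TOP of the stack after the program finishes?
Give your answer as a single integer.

After 'push 1': [1]
After 'dup': [1, 1]
After 'dup': [1, 1, 1]
After 'mul': [1, 1]
After 'swap': [1, 1]
After 'push -2': [1, 1, -2]
After 'push 6': [1, 1, -2, 6]
After 'add': [1, 1, 4]
After 'push 2': [1, 1, 4, 2]
After 'push 9': [1, 1, 4, 2, 9]
After 'rot': [1, 1, 2, 9, 4]
After 'push -6': [1, 1, 2, 9, 4, -6]
After 'mod': [1, 1, 2, 9, -2]
After 'drop': [1, 1, 2, 9]

Answer: 9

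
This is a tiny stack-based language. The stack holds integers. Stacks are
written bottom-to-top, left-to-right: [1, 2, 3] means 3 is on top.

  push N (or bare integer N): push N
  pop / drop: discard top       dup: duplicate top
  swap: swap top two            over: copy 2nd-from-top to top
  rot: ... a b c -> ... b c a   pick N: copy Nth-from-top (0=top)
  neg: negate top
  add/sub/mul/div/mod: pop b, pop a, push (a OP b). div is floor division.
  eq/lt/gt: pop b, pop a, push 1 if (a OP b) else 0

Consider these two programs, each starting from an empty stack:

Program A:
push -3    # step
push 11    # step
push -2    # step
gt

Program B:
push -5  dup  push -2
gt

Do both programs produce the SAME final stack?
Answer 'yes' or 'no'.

Answer: no

Derivation:
Program A trace:
  After 'push -3': [-3]
  After 'push 11': [-3, 11]
  After 'push -2': [-3, 11, -2]
  After 'gt': [-3, 1]
Program A final stack: [-3, 1]

Program B trace:
  After 'push -5': [-5]
  After 'dup': [-5, -5]
  After 'push -2': [-5, -5, -2]
  After 'gt': [-5, 0]
Program B final stack: [-5, 0]
Same: no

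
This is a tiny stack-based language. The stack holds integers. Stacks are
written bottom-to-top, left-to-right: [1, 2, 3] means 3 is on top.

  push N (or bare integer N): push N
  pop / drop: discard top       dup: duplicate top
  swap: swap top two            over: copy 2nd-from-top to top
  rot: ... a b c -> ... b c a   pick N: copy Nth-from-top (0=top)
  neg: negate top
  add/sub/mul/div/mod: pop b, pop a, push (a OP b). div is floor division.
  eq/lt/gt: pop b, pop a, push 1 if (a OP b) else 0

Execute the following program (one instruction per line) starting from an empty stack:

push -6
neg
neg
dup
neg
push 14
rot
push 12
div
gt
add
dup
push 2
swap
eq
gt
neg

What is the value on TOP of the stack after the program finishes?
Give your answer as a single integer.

Answer: -1

Derivation:
After 'push -6': [-6]
After 'neg': [6]
After 'neg': [-6]
After 'dup': [-6, -6]
After 'neg': [-6, 6]
After 'push 14': [-6, 6, 14]
After 'rot': [6, 14, -6]
After 'push 12': [6, 14, -6, 12]
After 'div': [6, 14, -1]
After 'gt': [6, 1]
After 'add': [7]
After 'dup': [7, 7]
After 'push 2': [7, 7, 2]
After 'swap': [7, 2, 7]
After 'eq': [7, 0]
After 'gt': [1]
After 'neg': [-1]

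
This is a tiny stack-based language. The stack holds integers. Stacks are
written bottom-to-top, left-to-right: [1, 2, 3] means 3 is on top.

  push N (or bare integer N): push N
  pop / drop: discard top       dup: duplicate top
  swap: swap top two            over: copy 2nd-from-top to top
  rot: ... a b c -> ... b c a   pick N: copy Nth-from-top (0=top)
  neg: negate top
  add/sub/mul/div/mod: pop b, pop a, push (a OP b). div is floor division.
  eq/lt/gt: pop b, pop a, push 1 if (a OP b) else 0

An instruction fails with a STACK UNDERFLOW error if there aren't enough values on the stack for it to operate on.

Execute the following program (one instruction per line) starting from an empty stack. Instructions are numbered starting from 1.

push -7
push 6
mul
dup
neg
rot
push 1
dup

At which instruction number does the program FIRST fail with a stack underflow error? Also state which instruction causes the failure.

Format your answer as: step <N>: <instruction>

Step 1 ('push -7'): stack = [-7], depth = 1
Step 2 ('push 6'): stack = [-7, 6], depth = 2
Step 3 ('mul'): stack = [-42], depth = 1
Step 4 ('dup'): stack = [-42, -42], depth = 2
Step 5 ('neg'): stack = [-42, 42], depth = 2
Step 6 ('rot'): needs 3 value(s) but depth is 2 — STACK UNDERFLOW

Answer: step 6: rot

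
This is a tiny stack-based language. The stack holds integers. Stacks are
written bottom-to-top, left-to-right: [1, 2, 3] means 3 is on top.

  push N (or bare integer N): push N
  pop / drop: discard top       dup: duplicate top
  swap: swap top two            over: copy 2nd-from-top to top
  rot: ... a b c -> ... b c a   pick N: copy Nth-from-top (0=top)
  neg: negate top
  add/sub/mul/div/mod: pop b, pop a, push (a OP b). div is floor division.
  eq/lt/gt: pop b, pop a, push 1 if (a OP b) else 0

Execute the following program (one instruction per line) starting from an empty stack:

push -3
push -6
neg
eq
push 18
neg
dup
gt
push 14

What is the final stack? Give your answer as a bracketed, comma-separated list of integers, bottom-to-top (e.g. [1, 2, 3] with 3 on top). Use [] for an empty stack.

After 'push -3': [-3]
After 'push -6': [-3, -6]
After 'neg': [-3, 6]
After 'eq': [0]
After 'push 18': [0, 18]
After 'neg': [0, -18]
After 'dup': [0, -18, -18]
After 'gt': [0, 0]
After 'push 14': [0, 0, 14]

Answer: [0, 0, 14]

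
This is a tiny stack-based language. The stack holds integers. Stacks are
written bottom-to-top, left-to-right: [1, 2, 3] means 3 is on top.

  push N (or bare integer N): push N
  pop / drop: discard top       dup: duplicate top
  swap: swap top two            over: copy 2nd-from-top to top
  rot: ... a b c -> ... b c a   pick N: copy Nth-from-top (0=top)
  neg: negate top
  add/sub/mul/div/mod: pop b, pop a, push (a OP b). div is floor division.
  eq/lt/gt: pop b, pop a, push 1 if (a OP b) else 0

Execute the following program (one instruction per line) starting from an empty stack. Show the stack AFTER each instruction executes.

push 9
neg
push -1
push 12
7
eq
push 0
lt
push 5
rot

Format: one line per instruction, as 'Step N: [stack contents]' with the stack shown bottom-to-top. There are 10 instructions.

Step 1: [9]
Step 2: [-9]
Step 3: [-9, -1]
Step 4: [-9, -1, 12]
Step 5: [-9, -1, 12, 7]
Step 6: [-9, -1, 0]
Step 7: [-9, -1, 0, 0]
Step 8: [-9, -1, 0]
Step 9: [-9, -1, 0, 5]
Step 10: [-9, 0, 5, -1]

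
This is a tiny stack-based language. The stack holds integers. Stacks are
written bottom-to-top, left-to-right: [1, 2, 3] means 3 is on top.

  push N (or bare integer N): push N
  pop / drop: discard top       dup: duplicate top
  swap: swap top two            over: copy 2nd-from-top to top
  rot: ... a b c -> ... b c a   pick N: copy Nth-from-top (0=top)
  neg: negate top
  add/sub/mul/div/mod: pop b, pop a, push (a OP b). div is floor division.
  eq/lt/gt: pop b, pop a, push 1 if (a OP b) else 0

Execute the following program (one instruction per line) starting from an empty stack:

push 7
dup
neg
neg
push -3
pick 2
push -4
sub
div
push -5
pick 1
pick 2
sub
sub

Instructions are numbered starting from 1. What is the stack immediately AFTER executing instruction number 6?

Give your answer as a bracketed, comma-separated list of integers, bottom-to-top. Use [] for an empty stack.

Answer: [7, 7, -3, 7]

Derivation:
Step 1 ('push 7'): [7]
Step 2 ('dup'): [7, 7]
Step 3 ('neg'): [7, -7]
Step 4 ('neg'): [7, 7]
Step 5 ('push -3'): [7, 7, -3]
Step 6 ('pick 2'): [7, 7, -3, 7]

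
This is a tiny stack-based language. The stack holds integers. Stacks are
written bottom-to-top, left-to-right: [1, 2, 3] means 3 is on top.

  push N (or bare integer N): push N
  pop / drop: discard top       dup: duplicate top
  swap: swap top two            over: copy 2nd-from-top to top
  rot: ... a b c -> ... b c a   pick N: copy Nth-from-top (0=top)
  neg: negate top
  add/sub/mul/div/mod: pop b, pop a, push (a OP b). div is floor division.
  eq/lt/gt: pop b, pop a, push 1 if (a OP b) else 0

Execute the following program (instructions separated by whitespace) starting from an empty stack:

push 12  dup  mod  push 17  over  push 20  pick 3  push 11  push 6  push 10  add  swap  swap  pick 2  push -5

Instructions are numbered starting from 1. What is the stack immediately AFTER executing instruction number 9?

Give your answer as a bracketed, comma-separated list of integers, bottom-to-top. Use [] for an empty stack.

Answer: [0, 17, 0, 20, 0, 11, 6]

Derivation:
Step 1 ('push 12'): [12]
Step 2 ('dup'): [12, 12]
Step 3 ('mod'): [0]
Step 4 ('push 17'): [0, 17]
Step 5 ('over'): [0, 17, 0]
Step 6 ('push 20'): [0, 17, 0, 20]
Step 7 ('pick 3'): [0, 17, 0, 20, 0]
Step 8 ('push 11'): [0, 17, 0, 20, 0, 11]
Step 9 ('push 6'): [0, 17, 0, 20, 0, 11, 6]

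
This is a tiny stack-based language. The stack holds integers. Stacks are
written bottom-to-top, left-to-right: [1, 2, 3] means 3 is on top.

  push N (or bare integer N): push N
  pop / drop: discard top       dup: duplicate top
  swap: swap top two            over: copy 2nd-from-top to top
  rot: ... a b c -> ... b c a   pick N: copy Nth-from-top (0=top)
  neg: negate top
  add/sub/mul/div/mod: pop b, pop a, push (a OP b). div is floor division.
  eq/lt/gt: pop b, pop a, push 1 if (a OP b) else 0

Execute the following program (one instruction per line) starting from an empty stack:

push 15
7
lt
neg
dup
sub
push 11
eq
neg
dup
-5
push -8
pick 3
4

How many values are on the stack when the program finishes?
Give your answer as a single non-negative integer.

After 'push 15': stack = [15] (depth 1)
After 'push 7': stack = [15, 7] (depth 2)
After 'lt': stack = [0] (depth 1)
After 'neg': stack = [0] (depth 1)
After 'dup': stack = [0, 0] (depth 2)
After 'sub': stack = [0] (depth 1)
After 'push 11': stack = [0, 11] (depth 2)
After 'eq': stack = [0] (depth 1)
After 'neg': stack = [0] (depth 1)
After 'dup': stack = [0, 0] (depth 2)
After 'push -5': stack = [0, 0, -5] (depth 3)
After 'push -8': stack = [0, 0, -5, -8] (depth 4)
After 'pick 3': stack = [0, 0, -5, -8, 0] (depth 5)
After 'push 4': stack = [0, 0, -5, -8, 0, 4] (depth 6)

Answer: 6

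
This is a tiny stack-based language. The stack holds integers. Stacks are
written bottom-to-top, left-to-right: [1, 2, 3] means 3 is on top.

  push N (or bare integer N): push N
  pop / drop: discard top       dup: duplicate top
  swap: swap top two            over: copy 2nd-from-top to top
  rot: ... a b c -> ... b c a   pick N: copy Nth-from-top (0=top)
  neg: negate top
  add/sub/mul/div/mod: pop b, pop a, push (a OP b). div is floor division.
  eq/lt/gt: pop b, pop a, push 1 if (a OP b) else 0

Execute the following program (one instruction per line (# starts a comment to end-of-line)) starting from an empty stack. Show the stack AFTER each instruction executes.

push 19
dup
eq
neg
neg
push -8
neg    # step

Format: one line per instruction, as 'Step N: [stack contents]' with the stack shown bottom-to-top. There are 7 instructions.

Step 1: [19]
Step 2: [19, 19]
Step 3: [1]
Step 4: [-1]
Step 5: [1]
Step 6: [1, -8]
Step 7: [1, 8]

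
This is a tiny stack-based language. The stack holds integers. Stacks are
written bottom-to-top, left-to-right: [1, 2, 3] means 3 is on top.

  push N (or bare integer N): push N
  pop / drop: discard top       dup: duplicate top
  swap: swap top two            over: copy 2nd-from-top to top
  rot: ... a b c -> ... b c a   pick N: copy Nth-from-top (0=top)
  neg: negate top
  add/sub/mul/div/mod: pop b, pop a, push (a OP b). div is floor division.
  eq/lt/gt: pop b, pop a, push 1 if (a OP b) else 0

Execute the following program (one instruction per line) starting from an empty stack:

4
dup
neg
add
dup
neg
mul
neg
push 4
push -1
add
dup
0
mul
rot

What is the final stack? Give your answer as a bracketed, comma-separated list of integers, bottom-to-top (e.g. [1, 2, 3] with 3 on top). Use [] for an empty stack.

Answer: [3, 0, 0]

Derivation:
After 'push 4': [4]
After 'dup': [4, 4]
After 'neg': [4, -4]
After 'add': [0]
After 'dup': [0, 0]
After 'neg': [0, 0]
After 'mul': [0]
After 'neg': [0]
After 'push 4': [0, 4]
After 'push -1': [0, 4, -1]
After 'add': [0, 3]
After 'dup': [0, 3, 3]
After 'push 0': [0, 3, 3, 0]
After 'mul': [0, 3, 0]
After 'rot': [3, 0, 0]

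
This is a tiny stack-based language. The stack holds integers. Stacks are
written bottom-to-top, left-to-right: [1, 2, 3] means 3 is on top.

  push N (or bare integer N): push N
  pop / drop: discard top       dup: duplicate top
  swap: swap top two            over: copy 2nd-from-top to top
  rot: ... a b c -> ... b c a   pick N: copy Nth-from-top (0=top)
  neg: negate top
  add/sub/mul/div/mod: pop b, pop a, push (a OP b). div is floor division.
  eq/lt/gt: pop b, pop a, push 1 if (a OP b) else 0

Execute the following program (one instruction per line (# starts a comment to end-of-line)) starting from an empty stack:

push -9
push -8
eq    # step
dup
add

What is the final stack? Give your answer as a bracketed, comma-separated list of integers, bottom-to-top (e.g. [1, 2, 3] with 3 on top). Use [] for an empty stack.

Answer: [0]

Derivation:
After 'push -9': [-9]
After 'push -8': [-9, -8]
After 'eq': [0]
After 'dup': [0, 0]
After 'add': [0]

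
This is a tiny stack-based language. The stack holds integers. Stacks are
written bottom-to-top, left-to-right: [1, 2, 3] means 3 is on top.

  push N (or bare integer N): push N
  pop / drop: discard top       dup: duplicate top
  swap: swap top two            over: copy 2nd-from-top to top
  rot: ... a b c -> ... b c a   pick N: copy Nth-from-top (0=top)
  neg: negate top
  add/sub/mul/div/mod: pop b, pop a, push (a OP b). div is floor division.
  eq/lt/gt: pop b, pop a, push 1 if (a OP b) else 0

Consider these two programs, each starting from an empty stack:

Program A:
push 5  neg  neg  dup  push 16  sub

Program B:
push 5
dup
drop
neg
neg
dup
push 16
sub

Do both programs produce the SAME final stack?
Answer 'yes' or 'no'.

Answer: yes

Derivation:
Program A trace:
  After 'push 5': [5]
  After 'neg': [-5]
  After 'neg': [5]
  After 'dup': [5, 5]
  After 'push 16': [5, 5, 16]
  After 'sub': [5, -11]
Program A final stack: [5, -11]

Program B trace:
  After 'push 5': [5]
  After 'dup': [5, 5]
  After 'drop': [5]
  After 'neg': [-5]
  After 'neg': [5]
  After 'dup': [5, 5]
  After 'push 16': [5, 5, 16]
  After 'sub': [5, -11]
Program B final stack: [5, -11]
Same: yes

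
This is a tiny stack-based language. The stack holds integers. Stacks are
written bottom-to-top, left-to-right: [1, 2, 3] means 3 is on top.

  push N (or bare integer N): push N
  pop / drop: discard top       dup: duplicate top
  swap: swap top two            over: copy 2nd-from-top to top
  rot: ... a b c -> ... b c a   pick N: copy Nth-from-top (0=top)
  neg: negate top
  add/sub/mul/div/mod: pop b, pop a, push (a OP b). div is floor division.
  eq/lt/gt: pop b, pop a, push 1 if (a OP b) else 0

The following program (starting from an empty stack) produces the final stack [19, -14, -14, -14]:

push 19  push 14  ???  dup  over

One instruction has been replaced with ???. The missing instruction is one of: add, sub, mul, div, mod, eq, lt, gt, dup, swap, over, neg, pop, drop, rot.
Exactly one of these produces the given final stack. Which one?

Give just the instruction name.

Stack before ???: [19, 14]
Stack after ???:  [19, -14]
The instruction that transforms [19, 14] -> [19, -14] is: neg

Answer: neg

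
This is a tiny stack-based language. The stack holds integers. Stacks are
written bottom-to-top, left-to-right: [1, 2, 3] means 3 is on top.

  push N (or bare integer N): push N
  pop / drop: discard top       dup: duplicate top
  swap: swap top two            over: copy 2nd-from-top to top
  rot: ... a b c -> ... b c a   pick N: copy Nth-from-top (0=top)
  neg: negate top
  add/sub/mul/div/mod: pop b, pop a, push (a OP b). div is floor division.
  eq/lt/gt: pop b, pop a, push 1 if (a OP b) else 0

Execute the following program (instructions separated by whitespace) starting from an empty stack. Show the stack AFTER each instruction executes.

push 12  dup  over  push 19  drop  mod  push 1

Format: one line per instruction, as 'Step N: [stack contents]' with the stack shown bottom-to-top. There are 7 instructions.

Step 1: [12]
Step 2: [12, 12]
Step 3: [12, 12, 12]
Step 4: [12, 12, 12, 19]
Step 5: [12, 12, 12]
Step 6: [12, 0]
Step 7: [12, 0, 1]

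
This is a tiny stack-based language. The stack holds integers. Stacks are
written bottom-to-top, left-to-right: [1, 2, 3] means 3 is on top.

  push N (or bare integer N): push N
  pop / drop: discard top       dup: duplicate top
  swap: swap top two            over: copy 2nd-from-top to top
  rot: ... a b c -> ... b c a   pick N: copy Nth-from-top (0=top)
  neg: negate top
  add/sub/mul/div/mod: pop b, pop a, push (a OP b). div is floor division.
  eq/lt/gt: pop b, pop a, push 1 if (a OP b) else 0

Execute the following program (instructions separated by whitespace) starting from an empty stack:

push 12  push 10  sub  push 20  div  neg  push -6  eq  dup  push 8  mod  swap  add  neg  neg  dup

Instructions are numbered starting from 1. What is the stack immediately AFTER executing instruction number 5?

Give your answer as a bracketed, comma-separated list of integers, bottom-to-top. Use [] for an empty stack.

Answer: [0]

Derivation:
Step 1 ('push 12'): [12]
Step 2 ('push 10'): [12, 10]
Step 3 ('sub'): [2]
Step 4 ('push 20'): [2, 20]
Step 5 ('div'): [0]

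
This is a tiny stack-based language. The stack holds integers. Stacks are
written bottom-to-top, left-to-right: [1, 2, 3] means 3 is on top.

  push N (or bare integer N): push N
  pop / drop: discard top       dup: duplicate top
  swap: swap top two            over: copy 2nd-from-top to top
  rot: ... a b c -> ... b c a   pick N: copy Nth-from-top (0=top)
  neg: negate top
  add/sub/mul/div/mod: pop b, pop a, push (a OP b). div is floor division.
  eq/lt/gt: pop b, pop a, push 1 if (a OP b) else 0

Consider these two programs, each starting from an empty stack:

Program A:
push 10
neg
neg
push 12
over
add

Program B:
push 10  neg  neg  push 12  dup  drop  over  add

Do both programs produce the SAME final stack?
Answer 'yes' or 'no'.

Program A trace:
  After 'push 10': [10]
  After 'neg': [-10]
  After 'neg': [10]
  After 'push 12': [10, 12]
  After 'over': [10, 12, 10]
  After 'add': [10, 22]
Program A final stack: [10, 22]

Program B trace:
  After 'push 10': [10]
  After 'neg': [-10]
  After 'neg': [10]
  After 'push 12': [10, 12]
  After 'dup': [10, 12, 12]
  After 'drop': [10, 12]
  After 'over': [10, 12, 10]
  After 'add': [10, 22]
Program B final stack: [10, 22]
Same: yes

Answer: yes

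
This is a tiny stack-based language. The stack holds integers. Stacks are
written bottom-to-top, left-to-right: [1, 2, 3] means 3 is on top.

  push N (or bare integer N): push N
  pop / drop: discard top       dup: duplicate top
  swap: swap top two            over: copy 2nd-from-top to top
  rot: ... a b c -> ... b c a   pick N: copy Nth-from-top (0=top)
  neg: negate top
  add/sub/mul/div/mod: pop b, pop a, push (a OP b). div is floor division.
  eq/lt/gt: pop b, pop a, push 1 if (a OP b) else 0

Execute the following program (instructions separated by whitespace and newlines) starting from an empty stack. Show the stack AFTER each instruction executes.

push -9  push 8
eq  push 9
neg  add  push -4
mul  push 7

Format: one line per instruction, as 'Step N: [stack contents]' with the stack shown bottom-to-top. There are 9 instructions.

Step 1: [-9]
Step 2: [-9, 8]
Step 3: [0]
Step 4: [0, 9]
Step 5: [0, -9]
Step 6: [-9]
Step 7: [-9, -4]
Step 8: [36]
Step 9: [36, 7]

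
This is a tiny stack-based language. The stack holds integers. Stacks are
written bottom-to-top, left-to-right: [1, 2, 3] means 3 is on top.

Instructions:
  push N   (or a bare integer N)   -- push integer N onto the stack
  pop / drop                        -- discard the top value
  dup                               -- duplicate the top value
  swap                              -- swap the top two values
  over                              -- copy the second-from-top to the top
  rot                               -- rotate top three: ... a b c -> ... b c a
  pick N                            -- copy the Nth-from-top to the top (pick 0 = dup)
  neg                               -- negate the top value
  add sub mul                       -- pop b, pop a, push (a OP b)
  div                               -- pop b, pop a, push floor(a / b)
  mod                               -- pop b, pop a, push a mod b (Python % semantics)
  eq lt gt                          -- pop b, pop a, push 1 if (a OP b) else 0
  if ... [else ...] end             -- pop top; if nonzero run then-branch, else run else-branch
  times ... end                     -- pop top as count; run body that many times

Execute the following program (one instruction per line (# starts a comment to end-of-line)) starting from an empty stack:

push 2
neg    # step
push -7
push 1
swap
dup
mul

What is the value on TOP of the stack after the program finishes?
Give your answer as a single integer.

Answer: 49

Derivation:
After 'push 2': [2]
After 'neg': [-2]
After 'push -7': [-2, -7]
After 'push 1': [-2, -7, 1]
After 'swap': [-2, 1, -7]
After 'dup': [-2, 1, -7, -7]
After 'mul': [-2, 1, 49]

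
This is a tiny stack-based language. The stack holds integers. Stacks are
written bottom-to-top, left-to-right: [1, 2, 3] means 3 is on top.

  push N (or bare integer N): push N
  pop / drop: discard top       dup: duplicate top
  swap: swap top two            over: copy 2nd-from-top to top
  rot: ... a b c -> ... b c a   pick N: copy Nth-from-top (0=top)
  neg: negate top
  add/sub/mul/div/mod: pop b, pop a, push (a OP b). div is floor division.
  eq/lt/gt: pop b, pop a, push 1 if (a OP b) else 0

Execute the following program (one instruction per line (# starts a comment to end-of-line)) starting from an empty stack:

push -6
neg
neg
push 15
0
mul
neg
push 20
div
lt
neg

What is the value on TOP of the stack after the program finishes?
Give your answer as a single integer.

Answer: -1

Derivation:
After 'push -6': [-6]
After 'neg': [6]
After 'neg': [-6]
After 'push 15': [-6, 15]
After 'push 0': [-6, 15, 0]
After 'mul': [-6, 0]
After 'neg': [-6, 0]
After 'push 20': [-6, 0, 20]
After 'div': [-6, 0]
After 'lt': [1]
After 'neg': [-1]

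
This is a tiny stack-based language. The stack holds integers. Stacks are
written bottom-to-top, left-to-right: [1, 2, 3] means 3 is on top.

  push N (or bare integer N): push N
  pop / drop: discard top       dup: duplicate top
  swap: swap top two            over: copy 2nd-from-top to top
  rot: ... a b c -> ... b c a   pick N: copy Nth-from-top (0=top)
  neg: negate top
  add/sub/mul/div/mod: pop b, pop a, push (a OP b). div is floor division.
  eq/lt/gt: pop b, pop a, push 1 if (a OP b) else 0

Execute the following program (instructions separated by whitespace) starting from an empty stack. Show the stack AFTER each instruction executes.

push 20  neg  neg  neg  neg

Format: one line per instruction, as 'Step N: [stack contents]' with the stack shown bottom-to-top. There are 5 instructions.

Step 1: [20]
Step 2: [-20]
Step 3: [20]
Step 4: [-20]
Step 5: [20]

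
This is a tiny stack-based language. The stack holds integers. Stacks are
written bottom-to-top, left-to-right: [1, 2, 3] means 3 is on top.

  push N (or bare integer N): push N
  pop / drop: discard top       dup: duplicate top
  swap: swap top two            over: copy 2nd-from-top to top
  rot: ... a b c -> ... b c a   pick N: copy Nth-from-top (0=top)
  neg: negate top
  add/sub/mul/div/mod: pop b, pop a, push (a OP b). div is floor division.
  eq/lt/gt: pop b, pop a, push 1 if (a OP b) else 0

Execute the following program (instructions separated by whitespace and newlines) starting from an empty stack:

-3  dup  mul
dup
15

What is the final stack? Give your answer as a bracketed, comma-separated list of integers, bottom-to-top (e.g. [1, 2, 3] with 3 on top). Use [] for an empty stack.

After 'push -3': [-3]
After 'dup': [-3, -3]
After 'mul': [9]
After 'dup': [9, 9]
After 'push 15': [9, 9, 15]

Answer: [9, 9, 15]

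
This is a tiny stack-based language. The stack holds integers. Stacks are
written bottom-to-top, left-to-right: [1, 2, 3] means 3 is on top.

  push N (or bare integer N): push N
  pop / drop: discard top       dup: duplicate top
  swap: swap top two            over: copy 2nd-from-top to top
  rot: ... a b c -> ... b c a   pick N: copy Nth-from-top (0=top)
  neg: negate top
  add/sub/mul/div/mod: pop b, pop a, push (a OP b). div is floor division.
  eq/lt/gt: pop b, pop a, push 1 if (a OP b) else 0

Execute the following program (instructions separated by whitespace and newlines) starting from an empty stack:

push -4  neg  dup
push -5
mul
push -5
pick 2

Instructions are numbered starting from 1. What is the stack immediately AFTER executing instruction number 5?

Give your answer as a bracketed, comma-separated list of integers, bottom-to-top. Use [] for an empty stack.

Answer: [4, -20]

Derivation:
Step 1 ('push -4'): [-4]
Step 2 ('neg'): [4]
Step 3 ('dup'): [4, 4]
Step 4 ('push -5'): [4, 4, -5]
Step 5 ('mul'): [4, -20]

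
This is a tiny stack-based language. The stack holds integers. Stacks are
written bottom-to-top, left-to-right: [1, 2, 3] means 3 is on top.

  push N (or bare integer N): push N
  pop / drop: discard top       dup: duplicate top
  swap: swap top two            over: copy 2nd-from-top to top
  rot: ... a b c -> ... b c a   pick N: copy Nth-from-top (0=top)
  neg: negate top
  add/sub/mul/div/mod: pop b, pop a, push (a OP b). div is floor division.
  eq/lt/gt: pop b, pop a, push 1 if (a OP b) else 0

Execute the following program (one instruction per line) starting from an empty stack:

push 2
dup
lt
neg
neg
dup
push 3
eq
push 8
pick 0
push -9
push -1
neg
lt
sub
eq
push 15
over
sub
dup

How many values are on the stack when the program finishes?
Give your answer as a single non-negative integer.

After 'push 2': stack = [2] (depth 1)
After 'dup': stack = [2, 2] (depth 2)
After 'lt': stack = [0] (depth 1)
After 'neg': stack = [0] (depth 1)
After 'neg': stack = [0] (depth 1)
After 'dup': stack = [0, 0] (depth 2)
After 'push 3': stack = [0, 0, 3] (depth 3)
After 'eq': stack = [0, 0] (depth 2)
After 'push 8': stack = [0, 0, 8] (depth 3)
After 'pick 0': stack = [0, 0, 8, 8] (depth 4)
After 'push -9': stack = [0, 0, 8, 8, -9] (depth 5)
After 'push -1': stack = [0, 0, 8, 8, -9, -1] (depth 6)
After 'neg': stack = [0, 0, 8, 8, -9, 1] (depth 6)
After 'lt': stack = [0, 0, 8, 8, 1] (depth 5)
After 'sub': stack = [0, 0, 8, 7] (depth 4)
After 'eq': stack = [0, 0, 0] (depth 3)
After 'push 15': stack = [0, 0, 0, 15] (depth 4)
After 'over': stack = [0, 0, 0, 15, 0] (depth 5)
After 'sub': stack = [0, 0, 0, 15] (depth 4)
After 'dup': stack = [0, 0, 0, 15, 15] (depth 5)

Answer: 5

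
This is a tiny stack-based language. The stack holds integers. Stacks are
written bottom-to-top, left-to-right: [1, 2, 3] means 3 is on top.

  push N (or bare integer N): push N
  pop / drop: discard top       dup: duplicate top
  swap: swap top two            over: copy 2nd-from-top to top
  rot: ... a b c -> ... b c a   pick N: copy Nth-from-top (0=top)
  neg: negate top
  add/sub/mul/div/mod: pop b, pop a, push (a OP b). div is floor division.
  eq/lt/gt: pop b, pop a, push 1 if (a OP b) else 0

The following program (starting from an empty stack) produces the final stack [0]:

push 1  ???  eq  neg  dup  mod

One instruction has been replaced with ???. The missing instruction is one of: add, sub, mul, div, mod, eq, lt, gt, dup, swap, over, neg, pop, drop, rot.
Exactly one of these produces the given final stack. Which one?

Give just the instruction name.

Stack before ???: [1]
Stack after ???:  [1, 1]
The instruction that transforms [1] -> [1, 1] is: dup

Answer: dup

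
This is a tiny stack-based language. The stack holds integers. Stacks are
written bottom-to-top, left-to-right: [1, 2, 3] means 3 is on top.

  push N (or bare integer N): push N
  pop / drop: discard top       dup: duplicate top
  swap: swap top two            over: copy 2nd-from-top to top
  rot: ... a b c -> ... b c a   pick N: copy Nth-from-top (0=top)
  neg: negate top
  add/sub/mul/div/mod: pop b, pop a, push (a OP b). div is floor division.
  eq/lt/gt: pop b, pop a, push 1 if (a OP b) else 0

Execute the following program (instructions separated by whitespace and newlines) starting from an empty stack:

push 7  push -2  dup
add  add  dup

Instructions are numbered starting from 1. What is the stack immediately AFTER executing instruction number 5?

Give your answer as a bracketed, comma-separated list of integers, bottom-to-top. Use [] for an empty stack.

Step 1 ('push 7'): [7]
Step 2 ('push -2'): [7, -2]
Step 3 ('dup'): [7, -2, -2]
Step 4 ('add'): [7, -4]
Step 5 ('add'): [3]

Answer: [3]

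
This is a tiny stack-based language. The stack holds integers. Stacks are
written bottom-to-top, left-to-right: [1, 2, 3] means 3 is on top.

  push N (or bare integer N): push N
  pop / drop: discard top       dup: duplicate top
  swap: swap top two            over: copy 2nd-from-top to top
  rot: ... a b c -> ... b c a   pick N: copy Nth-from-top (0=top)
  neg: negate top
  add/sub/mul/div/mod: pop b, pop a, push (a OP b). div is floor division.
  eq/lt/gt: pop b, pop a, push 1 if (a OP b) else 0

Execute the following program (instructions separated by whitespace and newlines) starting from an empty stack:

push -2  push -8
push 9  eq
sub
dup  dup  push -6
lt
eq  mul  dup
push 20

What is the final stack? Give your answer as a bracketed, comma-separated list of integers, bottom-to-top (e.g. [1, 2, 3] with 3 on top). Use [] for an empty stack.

Answer: [0, 0, 20]

Derivation:
After 'push -2': [-2]
After 'push -8': [-2, -8]
After 'push 9': [-2, -8, 9]
After 'eq': [-2, 0]
After 'sub': [-2]
After 'dup': [-2, -2]
After 'dup': [-2, -2, -2]
After 'push -6': [-2, -2, -2, -6]
After 'lt': [-2, -2, 0]
After 'eq': [-2, 0]
After 'mul': [0]
After 'dup': [0, 0]
After 'push 20': [0, 0, 20]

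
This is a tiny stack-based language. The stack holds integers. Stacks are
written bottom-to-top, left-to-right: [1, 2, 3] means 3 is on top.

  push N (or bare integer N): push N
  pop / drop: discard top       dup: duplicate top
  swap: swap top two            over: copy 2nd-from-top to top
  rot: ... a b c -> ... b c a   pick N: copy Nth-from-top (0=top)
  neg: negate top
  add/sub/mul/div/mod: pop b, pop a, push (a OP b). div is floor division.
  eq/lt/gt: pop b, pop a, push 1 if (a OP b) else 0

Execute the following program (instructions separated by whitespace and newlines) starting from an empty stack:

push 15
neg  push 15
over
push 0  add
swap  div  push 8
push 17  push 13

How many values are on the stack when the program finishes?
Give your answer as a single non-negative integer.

Answer: 5

Derivation:
After 'push 15': stack = [15] (depth 1)
After 'neg': stack = [-15] (depth 1)
After 'push 15': stack = [-15, 15] (depth 2)
After 'over': stack = [-15, 15, -15] (depth 3)
After 'push 0': stack = [-15, 15, -15, 0] (depth 4)
After 'add': stack = [-15, 15, -15] (depth 3)
After 'swap': stack = [-15, -15, 15] (depth 3)
After 'div': stack = [-15, -1] (depth 2)
After 'push 8': stack = [-15, -1, 8] (depth 3)
After 'push 17': stack = [-15, -1, 8, 17] (depth 4)
After 'push 13': stack = [-15, -1, 8, 17, 13] (depth 5)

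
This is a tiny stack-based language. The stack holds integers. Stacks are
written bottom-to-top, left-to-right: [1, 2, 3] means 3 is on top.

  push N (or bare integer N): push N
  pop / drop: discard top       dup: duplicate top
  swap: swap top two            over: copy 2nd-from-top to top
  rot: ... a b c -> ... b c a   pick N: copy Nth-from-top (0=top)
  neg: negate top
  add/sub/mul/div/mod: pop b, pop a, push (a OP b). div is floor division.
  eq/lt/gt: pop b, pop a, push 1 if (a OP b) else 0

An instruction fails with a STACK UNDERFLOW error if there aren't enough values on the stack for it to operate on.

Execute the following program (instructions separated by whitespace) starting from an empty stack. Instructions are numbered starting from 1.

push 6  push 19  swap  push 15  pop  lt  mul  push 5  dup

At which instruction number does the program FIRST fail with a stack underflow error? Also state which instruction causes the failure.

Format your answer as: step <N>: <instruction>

Step 1 ('push 6'): stack = [6], depth = 1
Step 2 ('push 19'): stack = [6, 19], depth = 2
Step 3 ('swap'): stack = [19, 6], depth = 2
Step 4 ('push 15'): stack = [19, 6, 15], depth = 3
Step 5 ('pop'): stack = [19, 6], depth = 2
Step 6 ('lt'): stack = [0], depth = 1
Step 7 ('mul'): needs 2 value(s) but depth is 1 — STACK UNDERFLOW

Answer: step 7: mul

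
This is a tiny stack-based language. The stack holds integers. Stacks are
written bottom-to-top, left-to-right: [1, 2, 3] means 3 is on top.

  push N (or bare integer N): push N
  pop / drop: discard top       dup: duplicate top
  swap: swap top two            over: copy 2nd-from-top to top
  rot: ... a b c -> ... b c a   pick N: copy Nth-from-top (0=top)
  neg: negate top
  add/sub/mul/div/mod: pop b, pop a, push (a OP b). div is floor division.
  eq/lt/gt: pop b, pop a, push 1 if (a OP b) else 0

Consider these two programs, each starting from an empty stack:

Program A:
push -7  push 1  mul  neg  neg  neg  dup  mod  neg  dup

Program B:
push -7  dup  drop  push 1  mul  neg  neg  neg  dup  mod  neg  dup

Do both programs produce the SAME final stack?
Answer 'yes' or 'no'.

Answer: yes

Derivation:
Program A trace:
  After 'push -7': [-7]
  After 'push 1': [-7, 1]
  After 'mul': [-7]
  After 'neg': [7]
  After 'neg': [-7]
  After 'neg': [7]
  After 'dup': [7, 7]
  After 'mod': [0]
  After 'neg': [0]
  After 'dup': [0, 0]
Program A final stack: [0, 0]

Program B trace:
  After 'push -7': [-7]
  After 'dup': [-7, -7]
  After 'drop': [-7]
  After 'push 1': [-7, 1]
  After 'mul': [-7]
  After 'neg': [7]
  After 'neg': [-7]
  After 'neg': [7]
  After 'dup': [7, 7]
  After 'mod': [0]
  After 'neg': [0]
  After 'dup': [0, 0]
Program B final stack: [0, 0]
Same: yes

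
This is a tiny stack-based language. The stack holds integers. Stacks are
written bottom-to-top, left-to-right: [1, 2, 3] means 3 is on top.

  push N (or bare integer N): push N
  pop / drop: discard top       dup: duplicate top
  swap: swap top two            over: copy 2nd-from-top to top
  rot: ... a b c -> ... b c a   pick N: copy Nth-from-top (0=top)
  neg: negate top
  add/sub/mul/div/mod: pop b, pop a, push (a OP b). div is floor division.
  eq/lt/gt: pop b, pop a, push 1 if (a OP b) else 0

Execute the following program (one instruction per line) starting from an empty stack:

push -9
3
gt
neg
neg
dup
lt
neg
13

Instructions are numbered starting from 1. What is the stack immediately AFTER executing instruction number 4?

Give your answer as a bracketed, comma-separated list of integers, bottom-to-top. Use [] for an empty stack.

Step 1 ('push -9'): [-9]
Step 2 ('3'): [-9, 3]
Step 3 ('gt'): [0]
Step 4 ('neg'): [0]

Answer: [0]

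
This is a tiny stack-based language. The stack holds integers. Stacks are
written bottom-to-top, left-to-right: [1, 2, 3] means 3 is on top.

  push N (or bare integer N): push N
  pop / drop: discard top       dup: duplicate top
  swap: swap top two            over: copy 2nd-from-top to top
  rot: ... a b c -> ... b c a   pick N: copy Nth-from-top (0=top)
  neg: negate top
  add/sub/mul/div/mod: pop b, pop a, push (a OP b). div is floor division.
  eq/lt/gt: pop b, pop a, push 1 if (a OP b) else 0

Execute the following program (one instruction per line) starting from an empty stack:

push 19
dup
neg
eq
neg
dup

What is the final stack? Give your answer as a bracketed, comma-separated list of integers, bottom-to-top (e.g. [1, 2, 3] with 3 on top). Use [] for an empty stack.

After 'push 19': [19]
After 'dup': [19, 19]
After 'neg': [19, -19]
After 'eq': [0]
After 'neg': [0]
After 'dup': [0, 0]

Answer: [0, 0]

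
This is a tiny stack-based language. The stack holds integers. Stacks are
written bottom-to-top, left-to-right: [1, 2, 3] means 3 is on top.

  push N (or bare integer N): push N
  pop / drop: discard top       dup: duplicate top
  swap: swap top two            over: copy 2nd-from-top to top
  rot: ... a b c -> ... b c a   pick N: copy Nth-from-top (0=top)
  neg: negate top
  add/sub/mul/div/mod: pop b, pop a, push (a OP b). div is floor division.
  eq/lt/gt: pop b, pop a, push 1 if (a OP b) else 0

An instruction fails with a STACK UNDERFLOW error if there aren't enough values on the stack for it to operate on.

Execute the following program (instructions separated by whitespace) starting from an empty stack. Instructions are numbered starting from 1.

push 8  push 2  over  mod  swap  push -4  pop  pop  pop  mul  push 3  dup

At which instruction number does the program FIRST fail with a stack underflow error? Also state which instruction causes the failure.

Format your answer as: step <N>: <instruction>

Answer: step 10: mul

Derivation:
Step 1 ('push 8'): stack = [8], depth = 1
Step 2 ('push 2'): stack = [8, 2], depth = 2
Step 3 ('over'): stack = [8, 2, 8], depth = 3
Step 4 ('mod'): stack = [8, 2], depth = 2
Step 5 ('swap'): stack = [2, 8], depth = 2
Step 6 ('push -4'): stack = [2, 8, -4], depth = 3
Step 7 ('pop'): stack = [2, 8], depth = 2
Step 8 ('pop'): stack = [2], depth = 1
Step 9 ('pop'): stack = [], depth = 0
Step 10 ('mul'): needs 2 value(s) but depth is 0 — STACK UNDERFLOW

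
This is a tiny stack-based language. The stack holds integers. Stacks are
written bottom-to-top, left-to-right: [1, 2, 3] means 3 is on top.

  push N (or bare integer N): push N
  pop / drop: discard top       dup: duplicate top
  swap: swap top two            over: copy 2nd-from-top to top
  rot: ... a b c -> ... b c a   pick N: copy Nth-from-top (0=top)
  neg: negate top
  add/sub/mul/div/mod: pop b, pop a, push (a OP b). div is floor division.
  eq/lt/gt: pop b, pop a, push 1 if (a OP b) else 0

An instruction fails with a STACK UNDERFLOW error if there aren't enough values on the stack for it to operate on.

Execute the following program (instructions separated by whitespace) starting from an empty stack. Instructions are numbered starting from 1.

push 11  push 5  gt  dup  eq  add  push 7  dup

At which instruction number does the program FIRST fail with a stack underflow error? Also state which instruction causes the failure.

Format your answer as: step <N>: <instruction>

Step 1 ('push 11'): stack = [11], depth = 1
Step 2 ('push 5'): stack = [11, 5], depth = 2
Step 3 ('gt'): stack = [1], depth = 1
Step 4 ('dup'): stack = [1, 1], depth = 2
Step 5 ('eq'): stack = [1], depth = 1
Step 6 ('add'): needs 2 value(s) but depth is 1 — STACK UNDERFLOW

Answer: step 6: add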